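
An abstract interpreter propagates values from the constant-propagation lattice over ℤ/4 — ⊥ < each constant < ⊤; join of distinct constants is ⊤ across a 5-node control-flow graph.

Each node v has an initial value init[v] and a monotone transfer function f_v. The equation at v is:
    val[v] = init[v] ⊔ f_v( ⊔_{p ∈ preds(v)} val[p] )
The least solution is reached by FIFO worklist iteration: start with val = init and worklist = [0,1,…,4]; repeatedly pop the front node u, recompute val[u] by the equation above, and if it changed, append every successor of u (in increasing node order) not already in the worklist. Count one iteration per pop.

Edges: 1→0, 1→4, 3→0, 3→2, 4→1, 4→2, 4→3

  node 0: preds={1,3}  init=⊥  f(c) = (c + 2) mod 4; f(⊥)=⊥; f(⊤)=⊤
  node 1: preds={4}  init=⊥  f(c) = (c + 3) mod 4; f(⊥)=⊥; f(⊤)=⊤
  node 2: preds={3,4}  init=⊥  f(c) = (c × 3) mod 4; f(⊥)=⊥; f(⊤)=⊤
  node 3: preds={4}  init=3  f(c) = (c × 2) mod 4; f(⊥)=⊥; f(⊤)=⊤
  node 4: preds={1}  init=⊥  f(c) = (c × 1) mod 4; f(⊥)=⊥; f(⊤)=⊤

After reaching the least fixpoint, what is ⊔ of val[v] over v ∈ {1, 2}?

Iteration log — 5 steps:
  step 1. node 0  ⊔preds=3  new=1  old=⊥  +wl: 
  step 2. node 1  ⊔preds=⊥  new=⊥  stable
  step 3. node 2  ⊔preds=3  new=1  old=⊥  +wl: 
  step 4. node 3  ⊔preds=⊥  new=3  stable
  step 5. node 4  ⊔preds=⊥  new=⊥  stable

Least fixpoint reached:
  node 0: 1
  node 1: ⊥
  node 2: 1
  node 3: 3
  node 4: ⊥

1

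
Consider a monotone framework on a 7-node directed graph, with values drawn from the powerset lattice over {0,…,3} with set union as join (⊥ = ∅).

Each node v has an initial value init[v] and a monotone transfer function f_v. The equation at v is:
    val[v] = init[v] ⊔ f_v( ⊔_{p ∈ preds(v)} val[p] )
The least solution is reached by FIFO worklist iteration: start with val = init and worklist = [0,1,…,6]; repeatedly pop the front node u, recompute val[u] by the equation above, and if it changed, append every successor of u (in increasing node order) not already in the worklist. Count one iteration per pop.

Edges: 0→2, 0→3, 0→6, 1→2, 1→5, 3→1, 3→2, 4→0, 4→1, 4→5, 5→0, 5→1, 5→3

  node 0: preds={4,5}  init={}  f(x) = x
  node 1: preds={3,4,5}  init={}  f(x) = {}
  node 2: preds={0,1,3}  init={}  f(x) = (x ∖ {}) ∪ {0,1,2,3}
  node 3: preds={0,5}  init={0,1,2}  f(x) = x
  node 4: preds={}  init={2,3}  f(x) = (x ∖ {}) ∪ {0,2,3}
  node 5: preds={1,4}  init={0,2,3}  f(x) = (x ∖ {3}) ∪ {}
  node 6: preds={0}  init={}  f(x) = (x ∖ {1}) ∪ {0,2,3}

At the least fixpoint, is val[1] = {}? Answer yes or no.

yes

Worklist (10 pops):
  #1 pop 0: in={0,2,3} → {0,2,3} (was {}); enqueue []
  #2 pop 1: in={0,1,2,3} → {} (no change)
  #3 pop 2: in={0,1,2,3} → {0,1,2,3} (was {}); enqueue []
  #4 pop 3: in={0,2,3} → {0,1,2,3} (was {0,1,2}); enqueue [1,2]
  #5 pop 4: in={} → {0,2,3} (was {2,3}); enqueue [0]
  #6 pop 5: in={0,2,3} → {0,2,3} (no change)
  #7 pop 6: in={0,2,3} → {0,2,3} (was {}); enqueue []
  #8 pop 1: in={0,1,2,3} → {} (no change)
  #9 pop 2: in={0,1,2,3} → {0,1,2,3} (no change)
  #10 pop 0: in={0,2,3} → {0,2,3} (no change)

Fixpoint:
  val[0] = {0,2,3}
  val[1] = {}
  val[2] = {0,1,2,3}
  val[3] = {0,1,2,3}
  val[4] = {0,2,3}
  val[5] = {0,2,3}
  val[6] = {0,2,3}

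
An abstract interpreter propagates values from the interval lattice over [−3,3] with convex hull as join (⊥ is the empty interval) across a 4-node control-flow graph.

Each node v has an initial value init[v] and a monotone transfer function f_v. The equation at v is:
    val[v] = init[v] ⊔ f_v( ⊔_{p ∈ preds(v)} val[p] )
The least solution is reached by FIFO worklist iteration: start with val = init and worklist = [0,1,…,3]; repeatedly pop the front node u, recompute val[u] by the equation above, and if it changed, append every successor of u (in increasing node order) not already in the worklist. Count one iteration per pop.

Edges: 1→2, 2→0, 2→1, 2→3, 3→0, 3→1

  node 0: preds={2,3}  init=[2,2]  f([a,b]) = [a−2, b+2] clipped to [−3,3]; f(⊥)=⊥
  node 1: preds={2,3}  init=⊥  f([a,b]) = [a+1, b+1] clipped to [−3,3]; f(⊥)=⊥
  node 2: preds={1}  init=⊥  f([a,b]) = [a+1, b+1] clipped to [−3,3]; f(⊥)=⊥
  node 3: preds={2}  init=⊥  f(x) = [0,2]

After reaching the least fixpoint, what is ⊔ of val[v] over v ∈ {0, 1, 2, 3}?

[-2,3]

Iteration log — 10 steps:
  step 1. node 0  ⊔preds=⊥  new=[2,2]  stable
  step 2. node 1  ⊔preds=⊥  new=⊥  stable
  step 3. node 2  ⊔preds=⊥  new=⊥  stable
  step 4. node 3  ⊔preds=⊥  new=[0,2]  old=⊥  +wl: 0,1
  step 5. node 0  ⊔preds=[0,2]  new=[-2,3]  old=[2,2]  +wl: 
  step 6. node 1  ⊔preds=[0,2]  new=[1,3]  old=⊥  +wl: 2
  step 7. node 2  ⊔preds=[1,3]  new=[2,3]  old=⊥  +wl: 0,1,3
  step 8. node 0  ⊔preds=[0,3]  new=[-2,3]  stable
  step 9. node 1  ⊔preds=[0,3]  new=[1,3]  stable
  step 10. node 3  ⊔preds=[2,3]  new=[0,2]  stable

Least fixpoint reached:
  node 0: [-2,3]
  node 1: [1,3]
  node 2: [2,3]
  node 3: [0,2]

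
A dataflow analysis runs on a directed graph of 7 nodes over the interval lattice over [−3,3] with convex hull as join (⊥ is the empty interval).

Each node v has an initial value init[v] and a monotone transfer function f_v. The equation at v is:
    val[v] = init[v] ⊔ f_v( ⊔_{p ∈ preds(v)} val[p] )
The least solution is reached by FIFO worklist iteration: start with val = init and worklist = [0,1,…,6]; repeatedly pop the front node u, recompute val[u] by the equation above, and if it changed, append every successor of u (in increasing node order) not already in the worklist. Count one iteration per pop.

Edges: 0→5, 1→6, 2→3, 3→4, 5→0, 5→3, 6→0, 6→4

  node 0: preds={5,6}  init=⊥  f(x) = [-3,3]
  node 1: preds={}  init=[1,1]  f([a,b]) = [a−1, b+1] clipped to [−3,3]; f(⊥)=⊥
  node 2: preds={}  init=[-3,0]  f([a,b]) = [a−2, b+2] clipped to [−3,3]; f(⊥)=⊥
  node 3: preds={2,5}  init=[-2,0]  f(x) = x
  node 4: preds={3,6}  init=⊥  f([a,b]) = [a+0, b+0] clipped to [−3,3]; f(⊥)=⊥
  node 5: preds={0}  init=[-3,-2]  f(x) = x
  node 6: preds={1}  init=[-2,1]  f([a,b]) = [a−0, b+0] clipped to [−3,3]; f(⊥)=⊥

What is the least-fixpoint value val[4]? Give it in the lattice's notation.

Iteration log — 10 steps:
  step 1. node 0  ⊔preds=[-3,1]  new=[-3,3]  old=⊥  +wl: 
  step 2. node 1  ⊔preds=⊥  new=[1,1]  stable
  step 3. node 2  ⊔preds=⊥  new=[-3,0]  stable
  step 4. node 3  ⊔preds=[-3,0]  new=[-3,0]  old=[-2,0]  +wl: 
  step 5. node 4  ⊔preds=[-3,1]  new=[-3,1]  old=⊥  +wl: 
  step 6. node 5  ⊔preds=[-3,3]  new=[-3,3]  old=[-3,-2]  +wl: 0,3
  step 7. node 6  ⊔preds=[1,1]  new=[-2,1]  stable
  step 8. node 0  ⊔preds=[-3,3]  new=[-3,3]  stable
  step 9. node 3  ⊔preds=[-3,3]  new=[-3,3]  old=[-3,0]  +wl: 4
  step 10. node 4  ⊔preds=[-3,3]  new=[-3,3]  old=[-3,1]  +wl: 

Least fixpoint reached:
  node 0: [-3,3]
  node 1: [1,1]
  node 2: [-3,0]
  node 3: [-3,3]
  node 4: [-3,3]
  node 5: [-3,3]
  node 6: [-2,1]

[-3,3]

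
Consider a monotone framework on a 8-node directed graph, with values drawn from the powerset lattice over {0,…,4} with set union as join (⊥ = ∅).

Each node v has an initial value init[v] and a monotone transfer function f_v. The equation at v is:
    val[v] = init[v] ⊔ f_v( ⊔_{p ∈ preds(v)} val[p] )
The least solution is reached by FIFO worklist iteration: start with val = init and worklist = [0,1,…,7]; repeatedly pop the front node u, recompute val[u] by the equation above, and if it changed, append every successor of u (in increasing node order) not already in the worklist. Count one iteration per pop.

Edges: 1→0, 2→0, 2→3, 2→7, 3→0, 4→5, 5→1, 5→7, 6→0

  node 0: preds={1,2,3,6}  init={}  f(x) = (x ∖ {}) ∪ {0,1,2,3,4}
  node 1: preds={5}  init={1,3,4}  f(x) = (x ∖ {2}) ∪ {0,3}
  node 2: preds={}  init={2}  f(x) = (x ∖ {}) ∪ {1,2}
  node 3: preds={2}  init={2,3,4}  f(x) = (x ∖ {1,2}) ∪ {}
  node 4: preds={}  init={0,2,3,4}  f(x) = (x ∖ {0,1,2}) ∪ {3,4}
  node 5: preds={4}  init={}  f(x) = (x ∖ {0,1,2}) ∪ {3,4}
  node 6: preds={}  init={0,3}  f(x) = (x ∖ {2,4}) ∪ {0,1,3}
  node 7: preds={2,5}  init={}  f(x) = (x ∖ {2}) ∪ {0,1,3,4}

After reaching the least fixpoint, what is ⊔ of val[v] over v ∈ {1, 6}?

Worklist (10 pops):
  #1 pop 0: in={0,1,2,3,4} → {0,1,2,3,4} (was {}); enqueue []
  #2 pop 1: in={} → {0,1,3,4} (was {1,3,4}); enqueue [0]
  #3 pop 2: in={} → {1,2} (was {2}); enqueue []
  #4 pop 3: in={1,2} → {2,3,4} (no change)
  #5 pop 4: in={} → {0,2,3,4} (no change)
  #6 pop 5: in={0,2,3,4} → {3,4} (was {}); enqueue [1]
  #7 pop 6: in={} → {0,1,3} (was {0,3}); enqueue []
  #8 pop 7: in={1,2,3,4} → {0,1,3,4} (was {}); enqueue []
  #9 pop 0: in={0,1,2,3,4} → {0,1,2,3,4} (no change)
  #10 pop 1: in={3,4} → {0,1,3,4} (no change)

Fixpoint:
  val[0] = {0,1,2,3,4}
  val[1] = {0,1,3,4}
  val[2] = {1,2}
  val[3] = {2,3,4}
  val[4] = {0,2,3,4}
  val[5] = {3,4}
  val[6] = {0,1,3}
  val[7] = {0,1,3,4}

{0,1,3,4}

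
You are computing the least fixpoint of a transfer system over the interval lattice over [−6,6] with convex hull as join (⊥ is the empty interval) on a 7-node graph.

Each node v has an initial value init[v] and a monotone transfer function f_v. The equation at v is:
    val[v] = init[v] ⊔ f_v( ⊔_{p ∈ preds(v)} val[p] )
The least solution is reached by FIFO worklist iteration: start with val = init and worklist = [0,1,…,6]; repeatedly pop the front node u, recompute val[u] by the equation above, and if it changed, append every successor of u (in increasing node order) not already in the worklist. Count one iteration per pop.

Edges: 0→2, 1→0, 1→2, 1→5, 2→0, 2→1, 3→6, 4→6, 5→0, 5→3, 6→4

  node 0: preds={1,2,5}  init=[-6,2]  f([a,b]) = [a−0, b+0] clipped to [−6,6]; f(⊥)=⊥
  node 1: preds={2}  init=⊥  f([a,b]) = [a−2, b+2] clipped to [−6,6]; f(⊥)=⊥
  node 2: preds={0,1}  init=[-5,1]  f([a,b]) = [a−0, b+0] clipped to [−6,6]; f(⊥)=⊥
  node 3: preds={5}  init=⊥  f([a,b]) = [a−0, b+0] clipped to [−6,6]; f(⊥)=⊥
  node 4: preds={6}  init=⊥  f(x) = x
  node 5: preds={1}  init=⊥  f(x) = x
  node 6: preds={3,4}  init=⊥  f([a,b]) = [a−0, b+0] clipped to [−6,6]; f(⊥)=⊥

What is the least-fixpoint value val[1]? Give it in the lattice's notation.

[-6,6]

Iteration log — 29 steps:
  step 1. node 0  ⊔preds=[-5,1]  new=[-6,2]  stable
  step 2. node 1  ⊔preds=[-5,1]  new=[-6,3]  old=⊥  +wl: 0
  step 3. node 2  ⊔preds=[-6,3]  new=[-6,3]  old=[-5,1]  +wl: 1
  step 4. node 3  ⊔preds=⊥  new=⊥  stable
  step 5. node 4  ⊔preds=⊥  new=⊥  stable
  step 6. node 5  ⊔preds=[-6,3]  new=[-6,3]  old=⊥  +wl: 3
  step 7. node 6  ⊔preds=⊥  new=⊥  stable
  step 8. node 0  ⊔preds=[-6,3]  new=[-6,3]  old=[-6,2]  +wl: 2
  step 9. node 1  ⊔preds=[-6,3]  new=[-6,5]  old=[-6,3]  +wl: 0,5
  step 10. node 3  ⊔preds=[-6,3]  new=[-6,3]  old=⊥  +wl: 6
  step 11. node 2  ⊔preds=[-6,5]  new=[-6,5]  old=[-6,3]  +wl: 1
  step 12. node 0  ⊔preds=[-6,5]  new=[-6,5]  old=[-6,3]  +wl: 2
  step 13. node 5  ⊔preds=[-6,5]  new=[-6,5]  old=[-6,3]  +wl: 0,3
  step 14. node 6  ⊔preds=[-6,3]  new=[-6,3]  old=⊥  +wl: 4
  step 15. node 1  ⊔preds=[-6,5]  new=[-6,6]  old=[-6,5]  +wl: 5
  step 16. node 2  ⊔preds=[-6,6]  new=[-6,6]  old=[-6,5]  +wl: 1
  step 17. node 0  ⊔preds=[-6,6]  new=[-6,6]  old=[-6,5]  +wl: 2
  step 18. node 3  ⊔preds=[-6,5]  new=[-6,5]  old=[-6,3]  +wl: 6
  step 19. node 4  ⊔preds=[-6,3]  new=[-6,3]  old=⊥  +wl: 
  step 20. node 5  ⊔preds=[-6,6]  new=[-6,6]  old=[-6,5]  +wl: 0,3
  step 21. node 1  ⊔preds=[-6,6]  new=[-6,6]  stable
  step 22. node 2  ⊔preds=[-6,6]  new=[-6,6]  stable
  step 23. node 6  ⊔preds=[-6,5]  new=[-6,5]  old=[-6,3]  +wl: 4
  step 24. node 0  ⊔preds=[-6,6]  new=[-6,6]  stable
  step 25. node 3  ⊔preds=[-6,6]  new=[-6,6]  old=[-6,5]  +wl: 6
  step 26. node 4  ⊔preds=[-6,5]  new=[-6,5]  old=[-6,3]  +wl: 
  step 27. node 6  ⊔preds=[-6,6]  new=[-6,6]  old=[-6,5]  +wl: 4
  step 28. node 4  ⊔preds=[-6,6]  new=[-6,6]  old=[-6,5]  +wl: 6
  step 29. node 6  ⊔preds=[-6,6]  new=[-6,6]  stable

Least fixpoint reached:
  node 0: [-6,6]
  node 1: [-6,6]
  node 2: [-6,6]
  node 3: [-6,6]
  node 4: [-6,6]
  node 5: [-6,6]
  node 6: [-6,6]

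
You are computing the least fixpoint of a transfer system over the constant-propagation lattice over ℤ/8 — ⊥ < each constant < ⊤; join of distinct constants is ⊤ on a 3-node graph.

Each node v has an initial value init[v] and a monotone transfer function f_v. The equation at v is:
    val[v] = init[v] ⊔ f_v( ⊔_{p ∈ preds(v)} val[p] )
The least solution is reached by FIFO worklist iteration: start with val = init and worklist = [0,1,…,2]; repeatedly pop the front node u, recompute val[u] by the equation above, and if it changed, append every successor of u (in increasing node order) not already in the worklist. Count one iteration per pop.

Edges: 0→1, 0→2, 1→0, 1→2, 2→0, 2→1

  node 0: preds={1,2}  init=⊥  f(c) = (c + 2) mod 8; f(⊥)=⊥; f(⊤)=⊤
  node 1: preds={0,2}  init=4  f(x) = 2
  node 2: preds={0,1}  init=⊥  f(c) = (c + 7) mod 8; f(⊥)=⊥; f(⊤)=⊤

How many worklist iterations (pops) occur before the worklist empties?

Trace (6 dequeues):
  [1] u=0 | in 4 | out 6 | prev ⊥ | push {}
  [2] u=1 | in 6 | out ⊤ | prev 4 | push {0}
  [3] u=2 | in ⊤ | out ⊤ | prev ⊥ | push {1}
  [4] u=0 | in ⊤ | out ⊤ | prev 6 | push {2}
  [5] u=1 | in ⊤ | out ⊤ | ==
  [6] u=2 | in ⊤ | out ⊤ | ==

Converged values:
  [0] ⊤
  [1] ⊤
  [2] ⊤

6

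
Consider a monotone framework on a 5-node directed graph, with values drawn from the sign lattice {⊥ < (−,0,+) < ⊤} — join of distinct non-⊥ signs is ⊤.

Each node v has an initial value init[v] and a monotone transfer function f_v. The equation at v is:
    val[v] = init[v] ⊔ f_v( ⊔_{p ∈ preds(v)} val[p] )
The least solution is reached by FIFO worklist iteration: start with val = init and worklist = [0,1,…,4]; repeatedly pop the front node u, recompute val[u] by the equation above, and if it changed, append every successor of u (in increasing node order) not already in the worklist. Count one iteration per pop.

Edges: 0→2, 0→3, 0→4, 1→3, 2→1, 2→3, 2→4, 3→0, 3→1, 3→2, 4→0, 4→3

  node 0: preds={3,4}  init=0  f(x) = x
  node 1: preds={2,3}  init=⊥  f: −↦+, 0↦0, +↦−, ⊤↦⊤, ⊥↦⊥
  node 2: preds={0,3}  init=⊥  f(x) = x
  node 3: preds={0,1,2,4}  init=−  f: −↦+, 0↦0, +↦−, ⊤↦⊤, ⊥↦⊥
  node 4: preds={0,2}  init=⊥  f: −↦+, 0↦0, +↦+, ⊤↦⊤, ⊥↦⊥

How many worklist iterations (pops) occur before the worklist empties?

Iteration log — 9 steps:
  step 1. node 0  ⊔preds=−  new=⊤  old=0  +wl: 
  step 2. node 1  ⊔preds=−  new=+  old=⊥  +wl: 
  step 3. node 2  ⊔preds=⊤  new=⊤  old=⊥  +wl: 1
  step 4. node 3  ⊔preds=⊤  new=⊤  old=−  +wl: 0,2
  step 5. node 4  ⊔preds=⊤  new=⊤  old=⊥  +wl: 3
  step 6. node 1  ⊔preds=⊤  new=⊤  old=+  +wl: 
  step 7. node 0  ⊔preds=⊤  new=⊤  stable
  step 8. node 2  ⊔preds=⊤  new=⊤  stable
  step 9. node 3  ⊔preds=⊤  new=⊤  stable

Least fixpoint reached:
  node 0: ⊤
  node 1: ⊤
  node 2: ⊤
  node 3: ⊤
  node 4: ⊤

9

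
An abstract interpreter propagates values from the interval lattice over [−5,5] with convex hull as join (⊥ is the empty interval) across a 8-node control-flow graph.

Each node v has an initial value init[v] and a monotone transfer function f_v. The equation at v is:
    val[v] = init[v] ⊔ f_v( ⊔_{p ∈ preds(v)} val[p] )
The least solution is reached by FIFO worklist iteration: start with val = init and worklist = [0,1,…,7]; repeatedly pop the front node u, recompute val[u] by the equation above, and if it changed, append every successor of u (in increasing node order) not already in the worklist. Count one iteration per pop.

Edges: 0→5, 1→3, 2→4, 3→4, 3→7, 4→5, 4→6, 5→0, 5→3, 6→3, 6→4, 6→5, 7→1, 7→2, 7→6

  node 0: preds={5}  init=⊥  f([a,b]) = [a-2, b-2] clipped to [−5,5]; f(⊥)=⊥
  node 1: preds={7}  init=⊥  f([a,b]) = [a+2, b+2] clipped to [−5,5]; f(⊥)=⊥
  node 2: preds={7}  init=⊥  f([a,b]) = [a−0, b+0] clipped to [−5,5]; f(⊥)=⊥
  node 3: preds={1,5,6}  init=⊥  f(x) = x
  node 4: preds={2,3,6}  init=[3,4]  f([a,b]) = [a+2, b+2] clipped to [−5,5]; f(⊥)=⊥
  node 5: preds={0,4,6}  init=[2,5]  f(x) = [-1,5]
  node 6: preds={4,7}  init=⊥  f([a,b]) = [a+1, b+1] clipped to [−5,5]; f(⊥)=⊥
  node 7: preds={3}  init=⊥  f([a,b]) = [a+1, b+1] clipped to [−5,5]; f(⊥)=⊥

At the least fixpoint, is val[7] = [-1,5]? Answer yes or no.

no

Trace (25 dequeues):
  [1] u=0 | in [2,5] | out [0,3] | prev ⊥ | push {}
  [2] u=1 | in ⊥ | out ⊥ | ==
  [3] u=2 | in ⊥ | out ⊥ | ==
  [4] u=3 | in [2,5] | out [2,5] | prev ⊥ | push {}
  [5] u=4 | in [2,5] | out [3,5] | prev [3,4] | push {}
  [6] u=5 | in [0,5] | out [-1,5] | prev [2,5] | push {0,3}
  [7] u=6 | in [3,5] | out [4,5] | prev ⊥ | push {4,5}
  [8] u=7 | in [2,5] | out [3,5] | prev ⊥ | push {1,2,6}
  [9] u=0 | in [-1,5] | out [-3,3] | prev [0,3] | push {}
  [10] u=3 | in [-1,5] | out [-1,5] | prev [2,5] | push {7}
  [11] u=4 | in [-1,5] | out [1,5] | prev [3,5] | push {}
  [12] u=5 | in [-3,5] | out [-1,5] | ==
  [13] u=1 | in [3,5] | out [5,5] | prev ⊥ | push {3}
  [14] u=2 | in [3,5] | out [3,5] | prev ⊥ | push {4}
  [15] u=6 | in [1,5] | out [2,5] | prev [4,5] | push {5}
  [16] u=7 | in [-1,5] | out [0,5] | prev [3,5] | push {1,2,6}
  [17] u=3 | in [-1,5] | out [-1,5] | ==
  [18] u=4 | in [-1,5] | out [1,5] | ==
  [19] u=5 | in [-3,5] | out [-1,5] | ==
  [20] u=1 | in [0,5] | out [2,5] | prev [5,5] | push {3}
  [21] u=2 | in [0,5] | out [0,5] | prev [3,5] | push {4}
  [22] u=6 | in [0,5] | out [1,5] | prev [2,5] | push {5}
  [23] u=3 | in [-1,5] | out [-1,5] | ==
  [24] u=4 | in [-1,5] | out [1,5] | ==
  [25] u=5 | in [-3,5] | out [-1,5] | ==

Converged values:
  [0] [-3,3]
  [1] [2,5]
  [2] [0,5]
  [3] [-1,5]
  [4] [1,5]
  [5] [-1,5]
  [6] [1,5]
  [7] [0,5]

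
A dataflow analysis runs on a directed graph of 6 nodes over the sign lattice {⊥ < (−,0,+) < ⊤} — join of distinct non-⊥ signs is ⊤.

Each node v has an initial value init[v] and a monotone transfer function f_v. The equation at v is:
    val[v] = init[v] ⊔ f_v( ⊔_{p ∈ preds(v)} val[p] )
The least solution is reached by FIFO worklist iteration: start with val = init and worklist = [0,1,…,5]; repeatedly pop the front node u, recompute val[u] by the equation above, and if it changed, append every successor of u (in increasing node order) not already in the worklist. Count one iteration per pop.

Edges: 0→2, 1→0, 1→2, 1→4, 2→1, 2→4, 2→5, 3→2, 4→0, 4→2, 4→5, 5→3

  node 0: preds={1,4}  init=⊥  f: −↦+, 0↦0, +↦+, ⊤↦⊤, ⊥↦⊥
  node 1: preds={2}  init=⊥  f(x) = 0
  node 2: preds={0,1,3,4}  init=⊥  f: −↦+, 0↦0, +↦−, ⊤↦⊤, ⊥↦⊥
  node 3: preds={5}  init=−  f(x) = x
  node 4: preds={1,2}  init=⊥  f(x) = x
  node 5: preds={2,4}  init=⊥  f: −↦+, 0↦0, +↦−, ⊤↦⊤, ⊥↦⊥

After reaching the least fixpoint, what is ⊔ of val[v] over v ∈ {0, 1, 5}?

⊤

Iteration log — 11 steps:
  step 1. node 0  ⊔preds=⊥  new=⊥  stable
  step 2. node 1  ⊔preds=⊥  new=0  old=⊥  +wl: 0
  step 3. node 2  ⊔preds=⊤  new=⊤  old=⊥  +wl: 1
  step 4. node 3  ⊔preds=⊥  new=−  stable
  step 5. node 4  ⊔preds=⊤  new=⊤  old=⊥  +wl: 2
  step 6. node 5  ⊔preds=⊤  new=⊤  old=⊥  +wl: 3
  step 7. node 0  ⊔preds=⊤  new=⊤  old=⊥  +wl: 
  step 8. node 1  ⊔preds=⊤  new=0  stable
  step 9. node 2  ⊔preds=⊤  new=⊤  stable
  step 10. node 3  ⊔preds=⊤  new=⊤  old=−  +wl: 2
  step 11. node 2  ⊔preds=⊤  new=⊤  stable

Least fixpoint reached:
  node 0: ⊤
  node 1: 0
  node 2: ⊤
  node 3: ⊤
  node 4: ⊤
  node 5: ⊤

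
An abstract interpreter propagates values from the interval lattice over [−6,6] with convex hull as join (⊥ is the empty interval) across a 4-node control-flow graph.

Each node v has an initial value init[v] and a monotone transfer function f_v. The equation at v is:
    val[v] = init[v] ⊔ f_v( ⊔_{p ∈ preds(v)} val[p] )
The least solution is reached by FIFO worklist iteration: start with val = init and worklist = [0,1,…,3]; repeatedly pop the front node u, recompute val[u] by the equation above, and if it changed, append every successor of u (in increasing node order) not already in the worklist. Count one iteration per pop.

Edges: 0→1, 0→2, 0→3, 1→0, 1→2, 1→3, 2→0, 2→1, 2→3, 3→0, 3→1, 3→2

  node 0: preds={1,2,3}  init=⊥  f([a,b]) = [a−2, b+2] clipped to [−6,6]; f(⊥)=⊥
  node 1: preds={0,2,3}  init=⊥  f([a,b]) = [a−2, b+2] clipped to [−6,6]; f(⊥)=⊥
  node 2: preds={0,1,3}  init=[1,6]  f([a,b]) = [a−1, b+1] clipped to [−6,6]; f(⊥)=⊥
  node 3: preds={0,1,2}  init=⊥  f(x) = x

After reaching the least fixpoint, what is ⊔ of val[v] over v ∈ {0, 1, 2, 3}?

Iteration log — 11 steps:
  step 1. node 0  ⊔preds=[1,6]  new=[-1,6]  old=⊥  +wl: 
  step 2. node 1  ⊔preds=[-1,6]  new=[-3,6]  old=⊥  +wl: 0
  step 3. node 2  ⊔preds=[-3,6]  new=[-4,6]  old=[1,6]  +wl: 1
  step 4. node 3  ⊔preds=[-4,6]  new=[-4,6]  old=⊥  +wl: 2
  step 5. node 0  ⊔preds=[-4,6]  new=[-6,6]  old=[-1,6]  +wl: 3
  step 6. node 1  ⊔preds=[-6,6]  new=[-6,6]  old=[-3,6]  +wl: 0
  step 7. node 2  ⊔preds=[-6,6]  new=[-6,6]  old=[-4,6]  +wl: 1
  step 8. node 3  ⊔preds=[-6,6]  new=[-6,6]  old=[-4,6]  +wl: 2
  step 9. node 0  ⊔preds=[-6,6]  new=[-6,6]  stable
  step 10. node 1  ⊔preds=[-6,6]  new=[-6,6]  stable
  step 11. node 2  ⊔preds=[-6,6]  new=[-6,6]  stable

Least fixpoint reached:
  node 0: [-6,6]
  node 1: [-6,6]
  node 2: [-6,6]
  node 3: [-6,6]

[-6,6]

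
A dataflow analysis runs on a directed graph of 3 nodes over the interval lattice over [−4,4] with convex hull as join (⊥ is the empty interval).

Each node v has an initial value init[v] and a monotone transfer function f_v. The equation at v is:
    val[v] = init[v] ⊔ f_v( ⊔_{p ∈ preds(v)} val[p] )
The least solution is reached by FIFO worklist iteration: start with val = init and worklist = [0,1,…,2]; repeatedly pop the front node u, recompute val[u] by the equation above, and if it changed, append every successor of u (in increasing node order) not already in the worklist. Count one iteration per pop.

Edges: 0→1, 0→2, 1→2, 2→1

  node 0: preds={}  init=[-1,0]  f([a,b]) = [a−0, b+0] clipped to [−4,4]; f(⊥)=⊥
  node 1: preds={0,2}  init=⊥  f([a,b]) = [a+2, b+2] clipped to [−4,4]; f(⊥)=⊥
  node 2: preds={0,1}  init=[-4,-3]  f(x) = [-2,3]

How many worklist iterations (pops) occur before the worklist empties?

5

Worklist (5 pops):
  #1 pop 0: in=⊥ → [-1,0] (no change)
  #2 pop 1: in=[-4,0] → [-2,2] (was ⊥); enqueue []
  #3 pop 2: in=[-2,2] → [-4,3] (was [-4,-3]); enqueue [1]
  #4 pop 1: in=[-4,3] → [-2,4] (was [-2,2]); enqueue [2]
  #5 pop 2: in=[-2,4] → [-4,3] (no change)

Fixpoint:
  val[0] = [-1,0]
  val[1] = [-2,4]
  val[2] = [-4,3]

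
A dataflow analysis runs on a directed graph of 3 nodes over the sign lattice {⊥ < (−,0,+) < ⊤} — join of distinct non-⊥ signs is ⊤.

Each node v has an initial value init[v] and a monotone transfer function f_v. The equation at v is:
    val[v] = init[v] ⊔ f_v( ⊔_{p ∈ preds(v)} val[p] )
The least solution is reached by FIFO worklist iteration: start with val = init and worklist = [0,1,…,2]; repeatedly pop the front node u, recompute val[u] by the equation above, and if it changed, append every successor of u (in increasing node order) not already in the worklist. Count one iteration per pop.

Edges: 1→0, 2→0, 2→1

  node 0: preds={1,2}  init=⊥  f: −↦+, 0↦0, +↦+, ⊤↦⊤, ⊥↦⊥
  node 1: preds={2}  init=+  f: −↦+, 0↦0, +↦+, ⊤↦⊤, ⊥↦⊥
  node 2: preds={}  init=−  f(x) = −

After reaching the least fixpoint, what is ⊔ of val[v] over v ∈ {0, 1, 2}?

Iteration log — 3 steps:
  step 1. node 0  ⊔preds=⊤  new=⊤  old=⊥  +wl: 
  step 2. node 1  ⊔preds=−  new=+  stable
  step 3. node 2  ⊔preds=⊥  new=−  stable

Least fixpoint reached:
  node 0: ⊤
  node 1: +
  node 2: −

⊤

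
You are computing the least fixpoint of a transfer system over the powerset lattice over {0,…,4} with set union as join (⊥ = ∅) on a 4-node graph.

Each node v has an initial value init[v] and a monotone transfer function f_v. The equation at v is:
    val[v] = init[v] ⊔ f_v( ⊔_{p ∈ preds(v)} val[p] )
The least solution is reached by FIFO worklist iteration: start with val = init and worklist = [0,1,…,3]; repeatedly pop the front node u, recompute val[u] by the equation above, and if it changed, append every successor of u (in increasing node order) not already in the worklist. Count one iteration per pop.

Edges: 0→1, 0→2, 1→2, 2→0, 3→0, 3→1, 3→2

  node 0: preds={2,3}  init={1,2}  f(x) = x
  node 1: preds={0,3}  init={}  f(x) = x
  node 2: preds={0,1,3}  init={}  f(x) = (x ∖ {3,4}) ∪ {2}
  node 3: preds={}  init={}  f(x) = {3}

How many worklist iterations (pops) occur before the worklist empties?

7

Iteration log — 7 steps:
  step 1. node 0  ⊔preds={}  new={1,2}  stable
  step 2. node 1  ⊔preds={1,2}  new={1,2}  old={}  +wl: 
  step 3. node 2  ⊔preds={1,2}  new={1,2}  old={}  +wl: 0
  step 4. node 3  ⊔preds={}  new={3}  old={}  +wl: 1,2
  step 5. node 0  ⊔preds={1,2,3}  new={1,2,3}  old={1,2}  +wl: 
  step 6. node 1  ⊔preds={1,2,3}  new={1,2,3}  old={1,2}  +wl: 
  step 7. node 2  ⊔preds={1,2,3}  new={1,2}  stable

Least fixpoint reached:
  node 0: {1,2,3}
  node 1: {1,2,3}
  node 2: {1,2}
  node 3: {3}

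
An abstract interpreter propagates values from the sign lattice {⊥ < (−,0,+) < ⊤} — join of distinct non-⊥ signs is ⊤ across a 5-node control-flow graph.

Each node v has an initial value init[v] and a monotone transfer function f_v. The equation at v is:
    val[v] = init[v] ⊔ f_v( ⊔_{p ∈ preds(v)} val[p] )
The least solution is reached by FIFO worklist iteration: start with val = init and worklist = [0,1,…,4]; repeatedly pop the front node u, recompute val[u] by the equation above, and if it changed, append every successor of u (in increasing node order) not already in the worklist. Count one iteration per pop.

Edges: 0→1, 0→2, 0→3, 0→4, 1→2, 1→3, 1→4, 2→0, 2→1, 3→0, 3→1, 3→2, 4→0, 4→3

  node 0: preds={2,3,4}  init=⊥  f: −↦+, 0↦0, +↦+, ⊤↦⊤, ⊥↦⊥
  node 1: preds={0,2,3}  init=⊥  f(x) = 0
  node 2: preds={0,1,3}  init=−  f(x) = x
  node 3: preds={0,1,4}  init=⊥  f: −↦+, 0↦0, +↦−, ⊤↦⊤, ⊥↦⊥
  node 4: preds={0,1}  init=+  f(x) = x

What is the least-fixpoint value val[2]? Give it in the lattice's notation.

Trace (9 dequeues):
  [1] u=0 | in ⊤ | out ⊤ | prev ⊥ | push {}
  [2] u=1 | in ⊤ | out 0 | prev ⊥ | push {}
  [3] u=2 | in ⊤ | out ⊤ | prev − | push {0,1}
  [4] u=3 | in ⊤ | out ⊤ | prev ⊥ | push {2}
  [5] u=4 | in ⊤ | out ⊤ | prev + | push {3}
  [6] u=0 | in ⊤ | out ⊤ | ==
  [7] u=1 | in ⊤ | out 0 | ==
  [8] u=2 | in ⊤ | out ⊤ | ==
  [9] u=3 | in ⊤ | out ⊤ | ==

Converged values:
  [0] ⊤
  [1] 0
  [2] ⊤
  [3] ⊤
  [4] ⊤

⊤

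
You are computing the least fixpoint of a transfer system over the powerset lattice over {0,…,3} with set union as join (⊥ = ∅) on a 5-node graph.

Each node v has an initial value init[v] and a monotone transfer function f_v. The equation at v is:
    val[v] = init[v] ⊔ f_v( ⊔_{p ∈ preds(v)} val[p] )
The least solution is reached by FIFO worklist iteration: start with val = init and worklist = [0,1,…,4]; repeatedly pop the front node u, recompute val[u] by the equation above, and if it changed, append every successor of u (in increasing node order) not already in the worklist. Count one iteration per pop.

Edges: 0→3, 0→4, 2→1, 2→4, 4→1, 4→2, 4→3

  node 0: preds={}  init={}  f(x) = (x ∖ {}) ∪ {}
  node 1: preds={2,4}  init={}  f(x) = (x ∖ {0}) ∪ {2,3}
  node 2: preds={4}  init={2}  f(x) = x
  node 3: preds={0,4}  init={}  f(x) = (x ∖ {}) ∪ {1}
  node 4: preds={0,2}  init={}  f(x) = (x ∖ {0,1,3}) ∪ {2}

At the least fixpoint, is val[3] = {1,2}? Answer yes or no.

Trace (8 dequeues):
  [1] u=0 | in {} | out {} | ==
  [2] u=1 | in {2} | out {2,3} | prev {} | push {}
  [3] u=2 | in {} | out {2} | ==
  [4] u=3 | in {} | out {1} | prev {} | push {}
  [5] u=4 | in {2} | out {2} | prev {} | push {1,2,3}
  [6] u=1 | in {2} | out {2,3} | ==
  [7] u=2 | in {2} | out {2} | ==
  [8] u=3 | in {2} | out {1,2} | prev {1} | push {}

Converged values:
  [0] {}
  [1] {2,3}
  [2] {2}
  [3] {1,2}
  [4] {2}

yes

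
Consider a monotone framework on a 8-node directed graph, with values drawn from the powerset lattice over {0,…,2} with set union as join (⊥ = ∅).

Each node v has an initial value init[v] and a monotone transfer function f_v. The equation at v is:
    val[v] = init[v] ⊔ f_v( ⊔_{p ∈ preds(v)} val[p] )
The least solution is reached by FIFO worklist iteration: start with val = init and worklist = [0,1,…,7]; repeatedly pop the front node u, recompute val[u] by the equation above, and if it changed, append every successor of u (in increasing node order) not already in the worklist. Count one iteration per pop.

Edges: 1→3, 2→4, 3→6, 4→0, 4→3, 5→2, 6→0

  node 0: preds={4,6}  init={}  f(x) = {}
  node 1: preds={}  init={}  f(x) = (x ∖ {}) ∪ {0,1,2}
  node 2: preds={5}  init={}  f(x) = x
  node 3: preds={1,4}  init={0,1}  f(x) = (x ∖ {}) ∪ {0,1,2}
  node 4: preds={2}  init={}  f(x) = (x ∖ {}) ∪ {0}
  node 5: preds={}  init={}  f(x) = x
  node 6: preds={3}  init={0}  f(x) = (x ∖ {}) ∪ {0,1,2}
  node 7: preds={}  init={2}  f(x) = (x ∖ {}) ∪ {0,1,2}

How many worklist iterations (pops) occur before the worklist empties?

10

Trace (10 dequeues):
  [1] u=0 | in {0} | out {} | ==
  [2] u=1 | in {} | out {0,1,2} | prev {} | push {}
  [3] u=2 | in {} | out {} | ==
  [4] u=3 | in {0,1,2} | out {0,1,2} | prev {0,1} | push {}
  [5] u=4 | in {} | out {0} | prev {} | push {0,3}
  [6] u=5 | in {} | out {} | ==
  [7] u=6 | in {0,1,2} | out {0,1,2} | prev {0} | push {}
  [8] u=7 | in {} | out {0,1,2} | prev {2} | push {}
  [9] u=0 | in {0,1,2} | out {} | ==
  [10] u=3 | in {0,1,2} | out {0,1,2} | ==

Converged values:
  [0] {}
  [1] {0,1,2}
  [2] {}
  [3] {0,1,2}
  [4] {0}
  [5] {}
  [6] {0,1,2}
  [7] {0,1,2}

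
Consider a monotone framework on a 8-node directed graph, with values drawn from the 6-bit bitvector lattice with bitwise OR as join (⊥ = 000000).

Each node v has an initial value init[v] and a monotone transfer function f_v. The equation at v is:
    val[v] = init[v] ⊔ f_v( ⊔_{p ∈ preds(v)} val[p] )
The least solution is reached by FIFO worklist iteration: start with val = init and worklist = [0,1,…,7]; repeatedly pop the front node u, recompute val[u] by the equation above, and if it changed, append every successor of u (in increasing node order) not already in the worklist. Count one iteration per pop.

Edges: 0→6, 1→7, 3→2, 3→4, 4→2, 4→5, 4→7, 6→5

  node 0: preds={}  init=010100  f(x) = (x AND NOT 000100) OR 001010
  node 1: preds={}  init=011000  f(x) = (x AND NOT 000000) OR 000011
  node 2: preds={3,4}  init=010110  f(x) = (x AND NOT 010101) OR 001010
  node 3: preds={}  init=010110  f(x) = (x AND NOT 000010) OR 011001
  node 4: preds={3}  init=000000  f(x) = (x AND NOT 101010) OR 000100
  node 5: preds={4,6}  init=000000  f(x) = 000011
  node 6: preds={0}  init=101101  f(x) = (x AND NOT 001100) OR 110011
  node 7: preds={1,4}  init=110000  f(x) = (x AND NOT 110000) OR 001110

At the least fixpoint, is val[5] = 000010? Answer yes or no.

no

Iteration log — 10 steps:
  step 1. node 0  ⊔preds=000000  new=011110  old=010100  +wl: 
  step 2. node 1  ⊔preds=000000  new=011011  old=011000  +wl: 
  step 3. node 2  ⊔preds=010110  new=011110  old=010110  +wl: 
  step 4. node 3  ⊔preds=000000  new=011111  old=010110  +wl: 2
  step 5. node 4  ⊔preds=011111  new=010101  old=000000  +wl: 
  step 6. node 5  ⊔preds=111101  new=000011  old=000000  +wl: 
  step 7. node 6  ⊔preds=011110  new=111111  old=101101  +wl: 5
  step 8. node 7  ⊔preds=011111  new=111111  old=110000  +wl: 
  step 9. node 2  ⊔preds=011111  new=011110  stable
  step 10. node 5  ⊔preds=111111  new=000011  stable

Least fixpoint reached:
  node 0: 011110
  node 1: 011011
  node 2: 011110
  node 3: 011111
  node 4: 010101
  node 5: 000011
  node 6: 111111
  node 7: 111111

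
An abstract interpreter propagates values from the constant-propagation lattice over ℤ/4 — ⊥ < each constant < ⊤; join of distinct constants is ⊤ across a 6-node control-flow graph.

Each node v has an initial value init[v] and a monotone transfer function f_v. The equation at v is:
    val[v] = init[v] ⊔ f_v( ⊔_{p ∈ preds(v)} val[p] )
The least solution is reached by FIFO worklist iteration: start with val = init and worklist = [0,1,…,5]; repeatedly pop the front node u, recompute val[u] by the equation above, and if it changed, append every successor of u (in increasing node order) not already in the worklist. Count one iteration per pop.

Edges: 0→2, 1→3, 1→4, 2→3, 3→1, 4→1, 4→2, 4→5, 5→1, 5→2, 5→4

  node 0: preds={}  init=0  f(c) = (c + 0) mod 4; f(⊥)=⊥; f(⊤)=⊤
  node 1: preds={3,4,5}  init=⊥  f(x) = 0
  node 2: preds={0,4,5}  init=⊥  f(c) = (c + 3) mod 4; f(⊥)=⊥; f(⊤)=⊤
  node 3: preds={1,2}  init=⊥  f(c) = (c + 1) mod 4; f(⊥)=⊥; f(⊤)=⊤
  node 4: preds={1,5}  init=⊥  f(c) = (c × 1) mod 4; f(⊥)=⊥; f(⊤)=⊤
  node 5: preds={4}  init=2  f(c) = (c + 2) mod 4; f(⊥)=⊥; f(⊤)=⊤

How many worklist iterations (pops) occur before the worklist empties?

9

Trace (9 dequeues):
  [1] u=0 | in ⊥ | out 0 | ==
  [2] u=1 | in 2 | out 0 | prev ⊥ | push {}
  [3] u=2 | in ⊤ | out ⊤ | prev ⊥ | push {}
  [4] u=3 | in ⊤ | out ⊤ | prev ⊥ | push {1}
  [5] u=4 | in ⊤ | out ⊤ | prev ⊥ | push {2}
  [6] u=5 | in ⊤ | out ⊤ | prev 2 | push {4}
  [7] u=1 | in ⊤ | out 0 | ==
  [8] u=2 | in ⊤ | out ⊤ | ==
  [9] u=4 | in ⊤ | out ⊤ | ==

Converged values:
  [0] 0
  [1] 0
  [2] ⊤
  [3] ⊤
  [4] ⊤
  [5] ⊤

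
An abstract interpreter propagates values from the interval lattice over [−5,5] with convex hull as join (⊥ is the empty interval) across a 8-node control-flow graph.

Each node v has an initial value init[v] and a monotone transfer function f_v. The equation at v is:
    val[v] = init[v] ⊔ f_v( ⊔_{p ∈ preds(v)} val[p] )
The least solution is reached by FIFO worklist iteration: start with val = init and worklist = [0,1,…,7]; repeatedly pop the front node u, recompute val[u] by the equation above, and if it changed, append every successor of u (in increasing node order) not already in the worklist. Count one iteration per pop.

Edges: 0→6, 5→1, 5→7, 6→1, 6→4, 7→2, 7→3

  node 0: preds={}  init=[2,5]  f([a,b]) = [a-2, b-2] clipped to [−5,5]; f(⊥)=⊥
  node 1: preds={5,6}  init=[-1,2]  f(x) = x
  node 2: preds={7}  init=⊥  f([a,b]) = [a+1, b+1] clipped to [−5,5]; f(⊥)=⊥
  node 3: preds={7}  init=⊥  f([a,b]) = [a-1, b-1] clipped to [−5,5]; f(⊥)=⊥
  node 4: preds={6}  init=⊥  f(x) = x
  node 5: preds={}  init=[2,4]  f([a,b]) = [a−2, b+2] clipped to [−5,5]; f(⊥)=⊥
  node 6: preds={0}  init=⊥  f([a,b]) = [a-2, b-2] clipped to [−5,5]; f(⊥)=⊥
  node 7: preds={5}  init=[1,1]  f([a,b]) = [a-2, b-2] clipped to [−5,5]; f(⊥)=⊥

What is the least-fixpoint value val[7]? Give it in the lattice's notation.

Trace (12 dequeues):
  [1] u=0 | in ⊥ | out [2,5] | ==
  [2] u=1 | in [2,4] | out [-1,4] | prev [-1,2] | push {}
  [3] u=2 | in [1,1] | out [2,2] | prev ⊥ | push {}
  [4] u=3 | in [1,1] | out [0,0] | prev ⊥ | push {}
  [5] u=4 | in ⊥ | out ⊥ | ==
  [6] u=5 | in ⊥ | out [2,4] | ==
  [7] u=6 | in [2,5] | out [0,3] | prev ⊥ | push {1,4}
  [8] u=7 | in [2,4] | out [0,2] | prev [1,1] | push {2,3}
  [9] u=1 | in [0,4] | out [-1,4] | ==
  [10] u=4 | in [0,3] | out [0,3] | prev ⊥ | push {}
  [11] u=2 | in [0,2] | out [1,3] | prev [2,2] | push {}
  [12] u=3 | in [0,2] | out [-1,1] | prev [0,0] | push {}

Converged values:
  [0] [2,5]
  [1] [-1,4]
  [2] [1,3]
  [3] [-1,1]
  [4] [0,3]
  [5] [2,4]
  [6] [0,3]
  [7] [0,2]

[0,2]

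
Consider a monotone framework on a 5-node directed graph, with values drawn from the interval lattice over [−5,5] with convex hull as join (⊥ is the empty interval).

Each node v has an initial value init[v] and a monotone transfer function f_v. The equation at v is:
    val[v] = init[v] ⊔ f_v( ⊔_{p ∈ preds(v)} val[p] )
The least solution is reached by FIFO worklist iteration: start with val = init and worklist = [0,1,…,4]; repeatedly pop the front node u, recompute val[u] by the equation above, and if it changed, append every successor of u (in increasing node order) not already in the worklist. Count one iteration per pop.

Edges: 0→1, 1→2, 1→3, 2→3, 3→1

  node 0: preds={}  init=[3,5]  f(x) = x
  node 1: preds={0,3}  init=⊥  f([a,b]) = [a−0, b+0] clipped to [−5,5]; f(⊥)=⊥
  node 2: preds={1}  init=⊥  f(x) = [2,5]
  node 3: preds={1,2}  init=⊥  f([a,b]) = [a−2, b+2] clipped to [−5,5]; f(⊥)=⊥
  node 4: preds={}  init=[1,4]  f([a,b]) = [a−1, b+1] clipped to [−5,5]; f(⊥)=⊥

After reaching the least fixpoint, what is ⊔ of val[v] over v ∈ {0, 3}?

[-5,5]

Worklist (17 pops):
  #1 pop 0: in=⊥ → [3,5] (no change)
  #2 pop 1: in=[3,5] → [3,5] (was ⊥); enqueue []
  #3 pop 2: in=[3,5] → [2,5] (was ⊥); enqueue []
  #4 pop 3: in=[2,5] → [0,5] (was ⊥); enqueue [1]
  #5 pop 4: in=⊥ → [1,4] (no change)
  #6 pop 1: in=[0,5] → [0,5] (was [3,5]); enqueue [2,3]
  #7 pop 2: in=[0,5] → [2,5] (no change)
  #8 pop 3: in=[0,5] → [-2,5] (was [0,5]); enqueue [1]
  #9 pop 1: in=[-2,5] → [-2,5] (was [0,5]); enqueue [2,3]
  #10 pop 2: in=[-2,5] → [2,5] (no change)
  #11 pop 3: in=[-2,5] → [-4,5] (was [-2,5]); enqueue [1]
  #12 pop 1: in=[-4,5] → [-4,5] (was [-2,5]); enqueue [2,3]
  #13 pop 2: in=[-4,5] → [2,5] (no change)
  #14 pop 3: in=[-4,5] → [-5,5] (was [-4,5]); enqueue [1]
  #15 pop 1: in=[-5,5] → [-5,5] (was [-4,5]); enqueue [2,3]
  #16 pop 2: in=[-5,5] → [2,5] (no change)
  #17 pop 3: in=[-5,5] → [-5,5] (no change)

Fixpoint:
  val[0] = [3,5]
  val[1] = [-5,5]
  val[2] = [2,5]
  val[3] = [-5,5]
  val[4] = [1,4]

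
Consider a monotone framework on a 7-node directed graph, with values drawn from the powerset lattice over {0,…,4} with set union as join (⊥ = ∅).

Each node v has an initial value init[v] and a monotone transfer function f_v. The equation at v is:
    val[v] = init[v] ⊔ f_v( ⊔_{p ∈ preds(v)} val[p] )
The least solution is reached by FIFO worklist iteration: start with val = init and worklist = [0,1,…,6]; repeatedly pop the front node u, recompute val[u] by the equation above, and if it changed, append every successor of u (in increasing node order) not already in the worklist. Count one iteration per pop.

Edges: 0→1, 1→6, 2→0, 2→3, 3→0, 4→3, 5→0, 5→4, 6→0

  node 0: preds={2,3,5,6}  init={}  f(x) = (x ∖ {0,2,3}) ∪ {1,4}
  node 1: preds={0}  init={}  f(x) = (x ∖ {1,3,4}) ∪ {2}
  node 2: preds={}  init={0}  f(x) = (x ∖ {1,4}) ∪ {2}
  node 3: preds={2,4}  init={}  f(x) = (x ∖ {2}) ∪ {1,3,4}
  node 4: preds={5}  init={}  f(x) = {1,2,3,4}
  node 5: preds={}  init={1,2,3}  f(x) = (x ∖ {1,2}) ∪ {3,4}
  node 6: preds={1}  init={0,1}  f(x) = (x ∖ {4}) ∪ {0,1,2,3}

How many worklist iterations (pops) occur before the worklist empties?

10

Iteration log — 10 steps:
  step 1. node 0  ⊔preds={0,1,2,3}  new={1,4}  old={}  +wl: 
  step 2. node 1  ⊔preds={1,4}  new={2}  old={}  +wl: 
  step 3. node 2  ⊔preds={}  new={0,2}  old={0}  +wl: 0
  step 4. node 3  ⊔preds={0,2}  new={0,1,3,4}  old={}  +wl: 
  step 5. node 4  ⊔preds={1,2,3}  new={1,2,3,4}  old={}  +wl: 3
  step 6. node 5  ⊔preds={}  new={1,2,3,4}  old={1,2,3}  +wl: 4
  step 7. node 6  ⊔preds={2}  new={0,1,2,3}  old={0,1}  +wl: 
  step 8. node 0  ⊔preds={0,1,2,3,4}  new={1,4}  stable
  step 9. node 3  ⊔preds={0,1,2,3,4}  new={0,1,3,4}  stable
  step 10. node 4  ⊔preds={1,2,3,4}  new={1,2,3,4}  stable

Least fixpoint reached:
  node 0: {1,4}
  node 1: {2}
  node 2: {0,2}
  node 3: {0,1,3,4}
  node 4: {1,2,3,4}
  node 5: {1,2,3,4}
  node 6: {0,1,2,3}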